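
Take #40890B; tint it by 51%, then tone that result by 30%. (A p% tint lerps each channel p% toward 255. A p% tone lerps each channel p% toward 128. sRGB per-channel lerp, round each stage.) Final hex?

#40890B is rgb(64, 137, 11).
A 51% tint moves each channel 51% toward 255:
  R: 64 + 0.51×(255−64) = 64 + 97.41 = 161.41 → 161
  G: 137 + 60.18 = 197.18 → 197
  B: 11 + 0.51×(255−11) = 11 + 124.44 = 135.44 → 135
After the tint: rgb(161, 197, 135) = #A1C587.
A 30% tone moves each channel 30% toward 128:
  R: 161 − 9.9 = 151.1 → 151
  G: 197 + 0.3×(128−197) = 197 − 20.7 = 176.3 → 176
  B: 135 − 2.1 = 132.9 → 133
rgb(151, 176, 133) = #97B085.

#97B085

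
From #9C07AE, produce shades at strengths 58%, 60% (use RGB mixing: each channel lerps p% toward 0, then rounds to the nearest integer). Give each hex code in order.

#9C07AE is rgb(156, 7, 174).
58%: (156 − 90.48 = 65.52→66, 7 − 4.06 = 2.94→3, 174 − 100.92 = 73.08→73) → #420349
60%: (156 − 93.6 = 62.4→62, 7 − 4.2 = 2.8→3, 174 − 104.4 = 69.6→70) → #3E0346

#420349, #3E0346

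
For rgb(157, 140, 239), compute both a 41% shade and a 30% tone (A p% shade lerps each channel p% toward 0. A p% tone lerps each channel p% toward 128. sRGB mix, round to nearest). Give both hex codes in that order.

41% shade:
  R: 157 + 0.41×(0−157) = 157 − 64.37 = 92.63 → 93
  G: 140 + 0.41×(0−140) = 140 − 57.4 = 82.6 → 83
  B: 239 − 97.99 = 141.01 → 141
  → #5D538D
30% tone:
  R: 157 + 0.3×(128−157) = 157 − 8.7 = 148.3 → 148
  G: 140 − 3.6 = 136.4 → 136
  B: 239 − 33.3 = 205.7 → 206
  → #9488CE

#5D538D, #9488CE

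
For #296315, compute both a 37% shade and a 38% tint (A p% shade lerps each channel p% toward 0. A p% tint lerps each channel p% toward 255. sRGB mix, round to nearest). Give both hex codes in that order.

#1a3e0d, #7a9e6e

#296315 is rgb(41, 99, 21).
37% shade:
  R: 41 + 0.37×(0−41) = 41 − 15.17 = 25.83 → 26
  G: 99 − 36.63 = 62.37 → 62
  B: 21 + 0.37×(0−21) = 21 − 7.77 = 13.23 → 13
  → #1a3e0d
38% tint:
  R: 41 + 81.32 = 122.32 → 122
  G: 99 + 0.38×(255−99) = 99 + 59.28 = 158.28 → 158
  B: 21 + 88.92 = 109.92 → 110
  → #7a9e6e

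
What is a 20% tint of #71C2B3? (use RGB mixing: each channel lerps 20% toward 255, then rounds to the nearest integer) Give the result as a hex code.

#71C2B3 is rgb(113, 194, 179).
Lerp each channel 20% toward 255:
  R: 113 + 0.2×(255−113) = 113 + 28.4 = 141.4 → 141
  G: 194 + 0.2×(255−194) = 194 + 12.2 = 206.2 → 206
  B: 179 + 0.2×(255−179) = 179 + 15.2 = 194.2 → 194
rgb(141, 206, 194) = #8DCEC2.

#8DCEC2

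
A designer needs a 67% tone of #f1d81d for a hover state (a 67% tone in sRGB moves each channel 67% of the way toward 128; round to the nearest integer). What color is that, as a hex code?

#f1d81d is rgb(241, 216, 29).
A 67% tone moves each channel 67% toward 128:
  R: 241 + 0.67×(128−241) = 241 − 75.71 = 165.29 → 165
  G: 216 − 58.96 = 157.04 → 157
  B: 29 + 66.33 = 95.33 → 95
rgb(165, 157, 95) = #a59d5f.

#a59d5f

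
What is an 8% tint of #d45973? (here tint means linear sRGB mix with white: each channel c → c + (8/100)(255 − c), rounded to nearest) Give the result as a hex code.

#d7667e

#d45973 is rgb(212, 89, 115).
Per channel, c → c + 0.08(255 − c):
  R: 212 + 3.44 = 215.44 → 215
  G: 89 + 0.08×(255−89) = 89 + 13.28 = 102.28 → 102
  B: 115 + 0.08×(255−115) = 115 + 11.2 = 126.2 → 126
rgb(215, 102, 126) = #d7667e.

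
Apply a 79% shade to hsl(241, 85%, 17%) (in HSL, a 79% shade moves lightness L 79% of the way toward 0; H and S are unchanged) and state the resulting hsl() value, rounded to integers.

hsl(241, 85%, 4%)

L moves 79% from 17 toward 0: 17 − 13.43 = 3.57 → 4.
H and S are unchanged.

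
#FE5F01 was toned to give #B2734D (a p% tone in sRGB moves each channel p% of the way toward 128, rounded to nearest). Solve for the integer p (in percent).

60%

#FE5F01 is rgb(254, 95, 1); #B2734D is rgb(178, 115, 77).
On the B channel (widest range): 77 ≈ 1 + (p/100)(128 − 1), so p ≈ 100×(77 − 1)/(128 − 1) = 7600/127 = 59.84.
p = 60 reproduces all three channels after rounding.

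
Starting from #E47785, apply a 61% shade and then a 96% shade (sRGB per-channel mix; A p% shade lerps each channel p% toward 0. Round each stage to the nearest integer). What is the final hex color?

#E47785 is rgb(228, 119, 133).
Per channel, c → c + 0.61(0 − c):
  R: 228 + 0.61×(0−228) = 228 − 139.08 = 88.92 → 89
  G: 119 + 0.61×(0−119) = 119 − 72.59 = 46.41 → 46
  B: 133 − 81.13 = 51.87 → 52
After the shade: rgb(89, 46, 52) = #592E34.
Per channel, c → c + 0.96(0 − c):
  R: 89 − 85.44 = 3.56 → 4
  G: 46 − 44.16 = 1.84 → 2
  B: 52 + 0.96×(0−52) = 52 − 49.92 = 2.08 → 2
rgb(4, 2, 2) = #040202.

#040202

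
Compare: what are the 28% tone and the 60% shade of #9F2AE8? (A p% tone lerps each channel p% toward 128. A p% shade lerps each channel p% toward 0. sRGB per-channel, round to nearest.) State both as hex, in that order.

#9642CB, #40115D

#9F2AE8 is rgb(159, 42, 232).
28% tone:
  R: 159 − 8.68 = 150.32 → 150
  G: 42 + 0.28×(128−42) = 42 + 24.08 = 66.08 → 66
  B: 232 − 29.12 = 202.88 → 203
  → #9642CB
60% shade:
  R: 159 + 0.6×(0−159) = 159 − 95.4 = 63.6 → 64
  G: 42 − 25.2 = 16.8 → 17
  B: 232 + 0.6×(0−232) = 232 − 139.2 = 92.8 → 93
  → #40115D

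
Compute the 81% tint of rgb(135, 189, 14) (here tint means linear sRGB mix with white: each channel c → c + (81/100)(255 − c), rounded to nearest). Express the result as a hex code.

Per channel, c → c + 0.81(255 − c):
  R: 135 + 97.2 = 232.2 → 232
  G: 189 + 0.81×(255−189) = 189 + 53.46 = 242.46 → 242
  B: 14 + 0.81×(255−14) = 14 + 195.21 = 209.21 → 209
rgb(232, 242, 209) = #e8f2d1.

#e8f2d1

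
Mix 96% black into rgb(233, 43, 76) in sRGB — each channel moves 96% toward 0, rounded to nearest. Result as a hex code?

A 96% shade moves each channel 96% toward 0:
  R: 233 − 223.68 = 9.32 → 9
  G: 43 + 0.96×(0−43) = 43 − 41.28 = 1.72 → 2
  B: 76 + 0.96×(0−76) = 76 − 72.96 = 3.04 → 3
rgb(9, 2, 3) = #090203.

#090203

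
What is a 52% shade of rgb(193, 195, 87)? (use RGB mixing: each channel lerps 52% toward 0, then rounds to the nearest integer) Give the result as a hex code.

Per channel, c → c + 0.52(0 − c):
  R: 193 − 100.36 = 92.64 → 93
  G: 195 + 0.52×(0−195) = 195 − 101.4 = 93.6 → 94
  B: 87 − 45.24 = 41.76 → 42
rgb(93, 94, 42) = #5D5E2A.

#5D5E2A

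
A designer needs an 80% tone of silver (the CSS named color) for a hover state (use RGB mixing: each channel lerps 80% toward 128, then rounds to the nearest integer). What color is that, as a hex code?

#8D8D8D

CSS silver is rgb(192, 192, 192).
Per channel, c → c + 0.8(128 − c):
  R: 192 + 0.8×(128−192) = 192 − 51.2 = 140.8 → 141
  G: 192 − 51.2 = 140.8 → 141
  B: 192 + 0.8×(128−192) = 192 − 51.2 = 140.8 → 141
rgb(141, 141, 141) = #8D8D8D.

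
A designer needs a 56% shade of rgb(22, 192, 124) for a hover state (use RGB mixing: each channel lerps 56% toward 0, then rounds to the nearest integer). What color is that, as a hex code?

Lerp each channel 56% toward 0:
  R: 22 − 12.32 = 9.68 → 10
  G: 192 − 107.52 = 84.48 → 84
  B: 124 + 0.56×(0−124) = 124 − 69.44 = 54.56 → 55
rgb(10, 84, 55) = #0a5437.

#0a5437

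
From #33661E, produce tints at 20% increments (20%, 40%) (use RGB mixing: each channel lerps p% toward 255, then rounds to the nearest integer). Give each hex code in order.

#5C854B, #85A378

#33661E is rgb(51, 102, 30).
20%: (51 + 40.8 = 91.8→92, 102 + 30.6 = 132.6→133, 30 + 45 = 75→75) → #5C854B
40%: (51 + 81.6 = 132.6→133, 102 + 61.2 = 163.2→163, 30 + 90 = 120→120) → #85A378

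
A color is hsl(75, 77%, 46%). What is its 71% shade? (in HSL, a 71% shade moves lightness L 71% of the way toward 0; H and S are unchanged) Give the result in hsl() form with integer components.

L moves 71% from 46 toward 0: 46 − 32.66 = 13.34 → 13.
H and S are unchanged.

hsl(75, 77%, 13%)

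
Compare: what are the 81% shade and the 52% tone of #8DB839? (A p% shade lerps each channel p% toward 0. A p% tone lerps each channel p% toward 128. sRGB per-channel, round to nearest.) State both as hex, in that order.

#1B230B, #869B5E

#8DB839 is rgb(141, 184, 57).
81% shade:
  R: 141 − 114.21 = 26.79 → 27
  G: 184 − 149.04 = 34.96 → 35
  B: 57 − 46.17 = 10.83 → 11
  → #1B230B
52% tone:
  R: 141 + 0.52×(128−141) = 141 − 6.76 = 134.24 → 134
  G: 184 + 0.52×(128−184) = 184 − 29.12 = 154.88 → 155
  B: 57 + 36.92 = 93.92 → 94
  → #869B5E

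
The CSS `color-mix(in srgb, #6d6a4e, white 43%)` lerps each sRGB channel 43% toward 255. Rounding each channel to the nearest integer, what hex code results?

#acaa9a

#6d6a4e is rgb(109, 106, 78).
Per channel, c → c + 0.43(255 − c):
  R: 109 + 0.43×(255−109) = 109 + 62.78 = 171.78 → 172
  G: 106 + 64.07 = 170.07 → 170
  B: 78 + 0.43×(255−78) = 78 + 76.11 = 154.11 → 154
rgb(172, 170, 154) = #acaa9a.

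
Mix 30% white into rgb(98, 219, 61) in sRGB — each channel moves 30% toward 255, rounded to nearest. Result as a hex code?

Lerp each channel 30% toward 255:
  R: 98 + 47.1 = 145.1 → 145
  G: 219 + 0.3×(255−219) = 219 + 10.8 = 229.8 → 230
  B: 61 + 0.3×(255−61) = 61 + 58.2 = 119.2 → 119
rgb(145, 230, 119) = #91e677.

#91e677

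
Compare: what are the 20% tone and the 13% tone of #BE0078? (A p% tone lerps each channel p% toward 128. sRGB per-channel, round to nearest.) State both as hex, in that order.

#B21A7A, #B61179

#BE0078 is rgb(190, 0, 120).
20% tone:
  R: 190 + 0.2×(128−190) = 190 − 12.4 = 177.6 → 178
  G: 0 + 0.2×(128−0) = 0 + 25.6 = 25.6 → 26
  B: 120 + 1.6 = 121.6 → 122
  → #B21A7A
13% tone:
  R: 190 + 0.13×(128−190) = 190 − 8.06 = 181.94 → 182
  G: 0 + 0.13×(128−0) = 0 + 16.64 = 16.64 → 17
  B: 120 + 1.04 = 121.04 → 121
  → #B61179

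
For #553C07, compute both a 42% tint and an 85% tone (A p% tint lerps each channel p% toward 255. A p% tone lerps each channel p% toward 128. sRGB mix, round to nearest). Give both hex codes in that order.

#9C8E6F, #7A766E

#553C07 is rgb(85, 60, 7).
42% tint:
  R: 85 + 0.42×(255−85) = 85 + 71.4 = 156.4 → 156
  G: 60 + 81.9 = 141.9 → 142
  B: 7 + 104.16 = 111.16 → 111
  → #9C8E6F
85% tone:
  R: 85 + 0.85×(128−85) = 85 + 36.55 = 121.55 → 122
  G: 60 + 0.85×(128−60) = 60 + 57.8 = 117.8 → 118
  B: 7 + 102.85 = 109.85 → 110
  → #7A766E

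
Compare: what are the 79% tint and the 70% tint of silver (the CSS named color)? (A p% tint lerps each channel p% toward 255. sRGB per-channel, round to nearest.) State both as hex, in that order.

#f2f2f2, #ececec

CSS silver is rgb(192, 192, 192).
79% tint:
  R: 192 + 0.79×(255−192) = 192 + 49.77 = 241.77 → 242
  G: 192 + 49.77 = 241.77 → 242
  B: 192 + 0.79×(255−192) = 192 + 49.77 = 241.77 → 242
  → #f2f2f2
70% tint:
  R: 192 + 0.7×(255−192) = 192 + 44.1 = 236.1 → 236
  G: 192 + 44.1 = 236.1 → 236
  B: 192 + 44.1 = 236.1 → 236
  → #ececec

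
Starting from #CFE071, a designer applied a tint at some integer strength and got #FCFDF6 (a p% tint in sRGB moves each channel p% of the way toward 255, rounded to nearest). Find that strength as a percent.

#CFE071 is rgb(207, 224, 113); #FCFDF6 is rgb(252, 253, 246).
On the B channel (widest range): 246 ≈ 113 + (p/100)(255 − 113), so p ≈ 100×(246 − 113)/(255 − 113) = 13300/142 = 93.66.
p = 94 reproduces all three channels after rounding.

94%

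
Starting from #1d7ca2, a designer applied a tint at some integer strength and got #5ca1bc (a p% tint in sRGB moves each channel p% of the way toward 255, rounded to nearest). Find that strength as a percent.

#1d7ca2 is rgb(29, 124, 162); #5ca1bc is rgb(92, 161, 188).
On the R channel (widest range): 92 ≈ 29 + (p/100)(255 − 29), so p ≈ 100×(92 − 29)/(255 − 29) = 6300/226 = 27.88.
p = 28 reproduces all three channels after rounding.

28%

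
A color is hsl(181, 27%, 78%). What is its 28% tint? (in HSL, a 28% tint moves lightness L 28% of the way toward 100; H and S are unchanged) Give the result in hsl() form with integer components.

L moves 28% from 78 toward 100: 78 + 6.16 = 84.16 → 84.
H and S are unchanged.

hsl(181, 27%, 84%)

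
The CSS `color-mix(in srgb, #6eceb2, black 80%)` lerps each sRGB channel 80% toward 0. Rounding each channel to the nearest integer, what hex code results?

#162924

#6eceb2 is rgb(110, 206, 178).
Lerp each channel 80% toward 0:
  R: 110 + 0.8×(0−110) = 110 − 88 = 22 → 22
  G: 206 + 0.8×(0−206) = 206 − 164.8 = 41.2 → 41
  B: 178 + 0.8×(0−178) = 178 − 142.4 = 35.6 → 36
rgb(22, 41, 36) = #162924.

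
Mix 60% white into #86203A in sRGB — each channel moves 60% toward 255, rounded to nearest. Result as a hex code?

#86203A is rgb(134, 32, 58).
Per channel, c → c + 0.6(255 − c):
  R: 134 + 0.6×(255−134) = 134 + 72.6 = 206.6 → 207
  G: 32 + 0.6×(255−32) = 32 + 133.8 = 165.8 → 166
  B: 58 + 0.6×(255−58) = 58 + 118.2 = 176.2 → 176
rgb(207, 166, 176) = #CFA6B0.

#CFA6B0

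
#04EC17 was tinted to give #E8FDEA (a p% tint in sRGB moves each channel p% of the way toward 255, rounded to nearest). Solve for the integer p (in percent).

#04EC17 is rgb(4, 236, 23); #E8FDEA is rgb(232, 253, 234).
On the R channel (widest range): 232 ≈ 4 + (p/100)(255 − 4), so p ≈ 100×(232 − 4)/(255 − 4) = 22800/251 = 90.84.
p = 91 reproduces all three channels after rounding.

91%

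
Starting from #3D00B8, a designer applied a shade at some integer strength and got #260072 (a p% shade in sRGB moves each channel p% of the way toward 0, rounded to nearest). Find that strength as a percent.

#3D00B8 is rgb(61, 0, 184); #260072 is rgb(38, 0, 114).
On the B channel (widest range): 114 ≈ 184 + (p/100)(0 − 184), so p ≈ 100×(114 − 184)/(0 − 184) = -7000/-184 = 38.04.
p = 38 reproduces all three channels after rounding.

38%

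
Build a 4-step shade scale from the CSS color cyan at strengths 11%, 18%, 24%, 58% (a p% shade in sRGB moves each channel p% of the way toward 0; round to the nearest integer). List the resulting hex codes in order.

#00E3E3, #00D1D1, #00C2C2, #006B6B

CSS cyan is rgb(0, 255, 255).
11%: (0→0, 255 − 28.05 = 226.95→227, 255 − 28.05 = 226.95→227) → #00E3E3
18%: (0→0, 255 − 45.9 = 209.1→209, 255 − 45.9 = 209.1→209) → #00D1D1
24%: (0→0, 255 − 61.2 = 193.8→194, 255 − 61.2 = 193.8→194) → #00C2C2
58%: (0→0, 255 − 147.9 = 107.1→107, 255 − 147.9 = 107.1→107) → #006B6B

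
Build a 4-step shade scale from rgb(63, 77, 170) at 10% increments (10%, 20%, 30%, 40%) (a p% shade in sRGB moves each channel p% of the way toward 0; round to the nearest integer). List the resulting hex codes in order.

#394599, #323E88, #2C3677, #262E66

10%: (63 − 6.3 = 56.7→57, 77 − 7.7 = 69.3→69, 170 − 17 = 153→153) → #394599
20%: (63 − 12.6 = 50.4→50, 77 − 15.4 = 61.6→62, 170 − 34 = 136→136) → #323E88
30%: (63 − 18.9 = 44.1→44, 77 − 23.1 = 53.9→54, 170 − 51 = 119→119) → #2C3677
40%: (63 − 25.2 = 37.8→38, 77 − 30.8 = 46.2→46, 170 − 68 = 102→102) → #262E66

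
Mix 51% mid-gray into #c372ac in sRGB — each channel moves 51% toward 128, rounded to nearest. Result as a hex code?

#c372ac is rgb(195, 114, 172).
A 51% tone moves each channel 51% toward 128:
  R: 195 + 0.51×(128−195) = 195 − 34.17 = 160.83 → 161
  G: 114 + 0.51×(128−114) = 114 + 7.14 = 121.14 → 121
  B: 172 + 0.51×(128−172) = 172 − 22.44 = 149.56 → 150
rgb(161, 121, 150) = #a17996.

#a17996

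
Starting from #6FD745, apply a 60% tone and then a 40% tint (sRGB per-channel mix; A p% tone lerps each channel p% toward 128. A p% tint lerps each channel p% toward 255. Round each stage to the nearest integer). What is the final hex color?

#6FD745 is rgb(111, 215, 69).
Lerp each channel 60% toward 128:
  R: 111 + 10.2 = 121.2 → 121
  G: 215 − 52.2 = 162.8 → 163
  B: 69 + 35.4 = 104.4 → 104
After the tone: rgb(121, 163, 104) = #79A368.
Lerp each channel 40% toward 255:
  R: 121 + 53.6 = 174.6 → 175
  G: 163 + 36.8 = 199.8 → 200
  B: 104 + 60.4 = 164.4 → 164
rgb(175, 200, 164) = #AFC8A4.

#AFC8A4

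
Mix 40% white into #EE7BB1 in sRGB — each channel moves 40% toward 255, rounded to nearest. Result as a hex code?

#F5B0D0

#EE7BB1 is rgb(238, 123, 177).
A 40% tint moves each channel 40% toward 255:
  R: 238 + 6.8 = 244.8 → 245
  G: 123 + 0.4×(255−123) = 123 + 52.8 = 175.8 → 176
  B: 177 + 0.4×(255−177) = 177 + 31.2 = 208.2 → 208
rgb(245, 176, 208) = #F5B0D0.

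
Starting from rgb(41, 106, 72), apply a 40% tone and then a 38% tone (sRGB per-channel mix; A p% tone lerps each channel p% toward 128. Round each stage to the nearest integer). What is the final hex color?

#60786B

Lerp each channel 40% toward 128:
  R: 41 + 34.8 = 75.8 → 76
  G: 106 + 0.4×(128−106) = 106 + 8.8 = 114.8 → 115
  B: 72 + 0.4×(128−72) = 72 + 22.4 = 94.4 → 94
After the tone: rgb(76, 115, 94) = #4C735E.
Lerp each channel 38% toward 128:
  R: 76 + 0.38×(128−76) = 76 + 19.76 = 95.76 → 96
  G: 115 + 4.94 = 119.94 → 120
  B: 94 + 12.92 = 106.92 → 107
rgb(96, 120, 107) = #60786B.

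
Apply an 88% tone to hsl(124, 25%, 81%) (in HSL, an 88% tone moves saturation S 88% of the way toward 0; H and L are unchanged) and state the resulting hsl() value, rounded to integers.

hsl(124, 3%, 81%)

S moves 88% from 25 toward 0: 25 − 22 = 3 → 3.
H and L are unchanged.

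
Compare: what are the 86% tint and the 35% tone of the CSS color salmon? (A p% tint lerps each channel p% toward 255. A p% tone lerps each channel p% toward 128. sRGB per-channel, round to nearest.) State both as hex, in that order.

#FEEDEB, #CF8077

CSS salmon is rgb(250, 128, 114).
86% tint:
  R: 250 + 4.3 = 254.3 → 254
  G: 128 + 0.86×(255−128) = 128 + 109.22 = 237.22 → 237
  B: 114 + 121.26 = 235.26 → 235
  → #FEEDEB
35% tone:
  R: 250 − 42.7 = 207.3 → 207
  G: 128 + 0 = 128 → 128
  B: 114 + 4.9 = 118.9 → 119
  → #CF8077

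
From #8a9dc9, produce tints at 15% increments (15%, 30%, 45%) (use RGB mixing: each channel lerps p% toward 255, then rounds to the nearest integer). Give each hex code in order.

#8a9dc9 is rgb(138, 157, 201).
15%: (138 + 17.55 = 155.55→156, 157 + 14.7 = 171.7→172, 201 + 8.1 = 209.1→209) → #9cacd1
30%: (138 + 35.1 = 173.1→173, 157 + 29.4 = 186.4→186, 201 + 16.2 = 217.2→217) → #adbad9
45%: (138 + 52.65 = 190.65→191, 157 + 44.1 = 201.1→201, 201 + 24.3 = 225.3→225) → #bfc9e1

#9cacd1, #adbad9, #bfc9e1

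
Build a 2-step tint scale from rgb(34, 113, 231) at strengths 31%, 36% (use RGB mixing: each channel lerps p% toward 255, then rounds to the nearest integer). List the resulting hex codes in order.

31%: (34 + 68.51 = 102.51→103, 113 + 44.02 = 157.02→157, 231 + 7.44 = 238.44→238) → #679dee
36%: (34 + 79.56 = 113.56→114, 113 + 51.12 = 164.12→164, 231 + 8.64 = 239.64→240) → #72a4f0

#679dee, #72a4f0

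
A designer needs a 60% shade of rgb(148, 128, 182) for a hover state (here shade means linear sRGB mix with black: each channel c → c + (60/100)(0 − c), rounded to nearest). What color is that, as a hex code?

#3B3349

A 60% shade moves each channel 60% toward 0:
  R: 148 − 88.8 = 59.2 → 59
  G: 128 + 0.6×(0−128) = 128 − 76.8 = 51.2 → 51
  B: 182 + 0.6×(0−182) = 182 − 109.2 = 72.8 → 73
rgb(59, 51, 73) = #3B3349.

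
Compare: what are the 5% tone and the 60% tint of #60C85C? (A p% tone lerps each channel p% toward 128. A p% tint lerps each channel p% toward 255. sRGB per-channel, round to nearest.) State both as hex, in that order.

#60C85C is rgb(96, 200, 92).
5% tone:
  R: 96 + 1.6 = 97.6 → 98
  G: 200 + 0.05×(128−200) = 200 − 3.6 = 196.4 → 196
  B: 92 + 0.05×(128−92) = 92 + 1.8 = 93.8 → 94
  → #62C45E
60% tint:
  R: 96 + 0.6×(255−96) = 96 + 95.4 = 191.4 → 191
  G: 200 + 0.6×(255−200) = 200 + 33 = 233 → 233
  B: 92 + 97.8 = 189.8 → 190
  → #BFE9BE

#62C45E, #BFE9BE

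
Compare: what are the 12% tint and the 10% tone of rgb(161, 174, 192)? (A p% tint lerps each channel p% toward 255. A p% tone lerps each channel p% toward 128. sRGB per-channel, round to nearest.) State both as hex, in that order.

#ACB8C8, #9EA9BA

12% tint:
  R: 161 + 11.28 = 172.28 → 172
  G: 174 + 9.72 = 183.72 → 184
  B: 192 + 0.12×(255−192) = 192 + 7.56 = 199.56 → 200
  → #ACB8C8
10% tone:
  R: 161 − 3.3 = 157.7 → 158
  G: 174 − 4.6 = 169.4 → 169
  B: 192 − 6.4 = 185.6 → 186
  → #9EA9BA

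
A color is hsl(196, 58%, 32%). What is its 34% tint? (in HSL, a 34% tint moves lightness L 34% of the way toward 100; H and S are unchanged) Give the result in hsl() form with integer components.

L moves 34% from 32 toward 100: 32 + 23.12 = 55.12 → 55.
H and S are unchanged.

hsl(196, 58%, 55%)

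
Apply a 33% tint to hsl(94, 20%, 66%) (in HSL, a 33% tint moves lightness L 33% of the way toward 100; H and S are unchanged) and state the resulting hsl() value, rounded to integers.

hsl(94, 20%, 77%)

L moves 33% from 66 toward 100: 66 + 11.22 = 77.22 → 77.
H and S are unchanged.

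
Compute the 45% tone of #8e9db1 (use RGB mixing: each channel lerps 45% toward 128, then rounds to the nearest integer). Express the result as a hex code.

#8e9db1 is rgb(142, 157, 177).
Lerp each channel 45% toward 128:
  R: 142 − 6.3 = 135.7 → 136
  G: 157 − 13.05 = 143.95 → 144
  B: 177 + 0.45×(128−177) = 177 − 22.05 = 154.95 → 155
rgb(136, 144, 155) = #88909b.

#88909b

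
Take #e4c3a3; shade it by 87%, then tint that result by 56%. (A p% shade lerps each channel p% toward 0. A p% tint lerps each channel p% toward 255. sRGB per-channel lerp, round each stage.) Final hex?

#9c9a98

#e4c3a3 is rgb(228, 195, 163).
An 87% shade moves each channel 87% toward 0:
  R: 228 + 0.87×(0−228) = 228 − 198.36 = 29.64 → 30
  G: 195 − 169.65 = 25.35 → 25
  B: 163 + 0.87×(0−163) = 163 − 141.81 = 21.19 → 21
After the shade: rgb(30, 25, 21) = #1e1915.
A 56% tint moves each channel 56% toward 255:
  R: 30 + 0.56×(255−30) = 30 + 126 = 156 → 156
  G: 25 + 128.8 = 153.8 → 154
  B: 21 + 0.56×(255−21) = 21 + 131.04 = 152.04 → 152
rgb(156, 154, 152) = #9c9a98.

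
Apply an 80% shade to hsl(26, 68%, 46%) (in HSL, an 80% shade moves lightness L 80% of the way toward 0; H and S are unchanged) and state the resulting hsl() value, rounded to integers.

hsl(26, 68%, 9%)

L moves 80% from 46 toward 0: 46 − 36.8 = 9.2 → 9.
H and S are unchanged.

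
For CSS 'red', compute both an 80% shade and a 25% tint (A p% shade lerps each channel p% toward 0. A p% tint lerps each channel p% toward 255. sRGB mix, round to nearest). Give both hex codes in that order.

#330000, #FF4040

CSS red is rgb(255, 0, 0).
80% shade:
  R: 255 + 0.8×(0−255) = 255 − 204 = 51 → 51
  G: 0 + 0.8×(0−0) = 0 + 0 = 0 → 0
  B: 0 + 0.8×(0−0) = 0 + 0 = 0 → 0
  → #330000
25% tint:
  R: 255 + 0 = 255 → 255
  G: 0 + 63.75 = 63.75 → 64
  B: 0 + 0.25×(255−0) = 0 + 63.75 = 63.75 → 64
  → #FF4040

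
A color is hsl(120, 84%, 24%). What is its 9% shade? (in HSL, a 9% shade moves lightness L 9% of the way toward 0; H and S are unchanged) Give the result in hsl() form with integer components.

L moves 9% from 24 toward 0: 24 − 2.16 = 21.84 → 22.
H and S are unchanged.

hsl(120, 84%, 22%)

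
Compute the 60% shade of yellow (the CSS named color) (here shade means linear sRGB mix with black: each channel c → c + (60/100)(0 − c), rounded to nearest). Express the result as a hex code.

CSS yellow is rgb(255, 255, 0).
A 60% shade moves each channel 60% toward 0:
  R: 255 + 0.6×(0−255) = 255 − 153 = 102 → 102
  G: 255 + 0.6×(0−255) = 255 − 153 = 102 → 102
  B: 0 + 0.6×(0−0) = 0 + 0 = 0 → 0
rgb(102, 102, 0) = #666600.

#666600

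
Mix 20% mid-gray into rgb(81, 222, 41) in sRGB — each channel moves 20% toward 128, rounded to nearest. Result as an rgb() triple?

rgb(90, 203, 58)

A 20% tone moves each channel 20% toward 128:
  R: 81 + 0.2×(128−81) = 81 + 9.4 = 90.4 → 90
  G: 222 + 0.2×(128−222) = 222 − 18.8 = 203.2 → 203
  B: 41 + 0.2×(128−41) = 41 + 17.4 = 58.4 → 58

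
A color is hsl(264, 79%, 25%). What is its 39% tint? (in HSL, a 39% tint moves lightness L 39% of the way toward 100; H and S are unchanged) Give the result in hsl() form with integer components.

hsl(264, 79%, 54%)

L moves 39% from 25 toward 100: 25 + 29.25 = 54.25 → 54.
H and S are unchanged.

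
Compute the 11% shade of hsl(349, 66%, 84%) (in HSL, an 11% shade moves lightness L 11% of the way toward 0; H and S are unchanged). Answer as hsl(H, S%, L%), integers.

hsl(349, 66%, 75%)

L moves 11% from 84 toward 0: 84 − 9.24 = 74.76 → 75.
H and S are unchanged.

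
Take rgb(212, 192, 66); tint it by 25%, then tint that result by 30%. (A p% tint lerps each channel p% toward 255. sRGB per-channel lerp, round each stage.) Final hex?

#E9DE9C

Per channel, c → c + 0.25(255 − c):
  R: 212 + 10.75 = 222.75 → 223
  G: 192 + 0.25×(255−192) = 192 + 15.75 = 207.75 → 208
  B: 66 + 0.25×(255−66) = 66 + 47.25 = 113.25 → 113
After the tint: rgb(223, 208, 113) = #DFD071.
A 30% tint moves each channel 30% toward 255:
  R: 223 + 9.6 = 232.6 → 233
  G: 208 + 0.3×(255−208) = 208 + 14.1 = 222.1 → 222
  B: 113 + 0.3×(255−113) = 113 + 42.6 = 155.6 → 156
rgb(233, 222, 156) = #E9DE9C.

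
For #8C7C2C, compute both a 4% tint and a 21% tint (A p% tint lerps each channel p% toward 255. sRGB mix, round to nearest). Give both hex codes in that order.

#8C7C2C is rgb(140, 124, 44).
4% tint:
  R: 140 + 0.04×(255−140) = 140 + 4.6 = 144.6 → 145
  G: 124 + 0.04×(255−124) = 124 + 5.24 = 129.24 → 129
  B: 44 + 8.44 = 52.44 → 52
  → #918134
21% tint:
  R: 140 + 0.21×(255−140) = 140 + 24.15 = 164.15 → 164
  G: 124 + 27.51 = 151.51 → 152
  B: 44 + 0.21×(255−44) = 44 + 44.31 = 88.31 → 88
  → #A49858

#918134, #A49858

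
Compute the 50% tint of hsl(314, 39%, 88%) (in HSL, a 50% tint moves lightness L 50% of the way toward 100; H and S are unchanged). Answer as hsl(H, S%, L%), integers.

L moves 50% from 88 toward 100: 88 + 6 = 94 → 94.
H and S are unchanged.

hsl(314, 39%, 94%)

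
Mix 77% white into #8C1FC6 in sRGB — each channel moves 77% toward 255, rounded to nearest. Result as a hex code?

#8C1FC6 is rgb(140, 31, 198).
Lerp each channel 77% toward 255:
  R: 140 + 0.77×(255−140) = 140 + 88.55 = 228.55 → 229
  G: 31 + 0.77×(255−31) = 31 + 172.48 = 203.48 → 203
  B: 198 + 0.77×(255−198) = 198 + 43.89 = 241.89 → 242
rgb(229, 203, 242) = #E5CBF2.

#E5CBF2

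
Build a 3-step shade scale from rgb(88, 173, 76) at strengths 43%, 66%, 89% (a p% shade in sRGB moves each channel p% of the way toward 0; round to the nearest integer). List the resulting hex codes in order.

43%: (88 − 37.84 = 50.16→50, 173 − 74.39 = 98.61→99, 76 − 32.68 = 43.32→43) → #32632b
66%: (88 − 58.08 = 29.92→30, 173 − 114.18 = 58.82→59, 76 − 50.16 = 25.84→26) → #1e3b1a
89%: (88 − 78.32 = 9.68→10, 173 − 153.97 = 19.03→19, 76 − 67.64 = 8.36→8) → #0a1308

#32632b, #1e3b1a, #0a1308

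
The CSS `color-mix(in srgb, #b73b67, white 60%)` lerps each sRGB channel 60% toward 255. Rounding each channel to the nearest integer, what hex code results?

#e2b1c2

#b73b67 is rgb(183, 59, 103).
Per channel, c → c + 0.6(255 − c):
  R: 183 + 0.6×(255−183) = 183 + 43.2 = 226.2 → 226
  G: 59 + 117.6 = 176.6 → 177
  B: 103 + 0.6×(255−103) = 103 + 91.2 = 194.2 → 194
rgb(226, 177, 194) = #e2b1c2.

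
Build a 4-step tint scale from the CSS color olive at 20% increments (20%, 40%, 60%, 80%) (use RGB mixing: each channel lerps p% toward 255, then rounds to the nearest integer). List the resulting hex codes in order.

CSS olive is rgb(128, 128, 0).
20%: (128 + 25.4 = 153.4→153, 128 + 25.4 = 153.4→153, 0 + 51 = 51→51) → #999933
40%: (128 + 50.8 = 178.8→179, 128 + 50.8 = 178.8→179, 0 + 102 = 102→102) → #B3B366
60%: (128 + 76.2 = 204.2→204, 128 + 76.2 = 204.2→204, 0 + 153 = 153→153) → #CCCC99
80%: (128 + 101.6 = 229.6→230, 128 + 101.6 = 229.6→230, 0 + 204 = 204→204) → #E6E6CC

#999933, #B3B366, #CCCC99, #E6E6CC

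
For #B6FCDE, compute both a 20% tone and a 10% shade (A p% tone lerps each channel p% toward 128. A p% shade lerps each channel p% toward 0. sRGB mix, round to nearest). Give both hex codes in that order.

#ABE3CB, #A4E3C8

#B6FCDE is rgb(182, 252, 222).
20% tone:
  R: 182 + 0.2×(128−182) = 182 − 10.8 = 171.2 → 171
  G: 252 + 0.2×(128−252) = 252 − 24.8 = 227.2 → 227
  B: 222 − 18.8 = 203.2 → 203
  → #ABE3CB
10% shade:
  R: 182 + 0.1×(0−182) = 182 − 18.2 = 163.8 → 164
  G: 252 − 25.2 = 226.8 → 227
  B: 222 − 22.2 = 199.8 → 200
  → #A4E3C8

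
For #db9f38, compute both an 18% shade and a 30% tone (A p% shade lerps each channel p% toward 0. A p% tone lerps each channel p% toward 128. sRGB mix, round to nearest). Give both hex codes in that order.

#db9f38 is rgb(219, 159, 56).
18% shade:
  R: 219 − 39.42 = 179.58 → 180
  G: 159 − 28.62 = 130.38 → 130
  B: 56 + 0.18×(0−56) = 56 − 10.08 = 45.92 → 46
  → #b4822e
30% tone:
  R: 219 + 0.3×(128−219) = 219 − 27.3 = 191.7 → 192
  G: 159 + 0.3×(128−159) = 159 − 9.3 = 149.7 → 150
  B: 56 + 0.3×(128−56) = 56 + 21.6 = 77.6 → 78
  → #c0964e

#b4822e, #c0964e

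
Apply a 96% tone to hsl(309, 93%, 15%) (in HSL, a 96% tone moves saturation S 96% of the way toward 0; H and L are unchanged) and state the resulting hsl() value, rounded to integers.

S moves 96% from 93 toward 0: 93 − 89.28 = 3.72 → 4.
H and L are unchanged.

hsl(309, 4%, 15%)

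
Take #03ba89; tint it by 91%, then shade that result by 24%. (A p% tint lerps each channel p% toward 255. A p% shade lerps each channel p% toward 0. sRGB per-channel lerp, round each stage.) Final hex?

#b0bdb9

#03ba89 is rgb(3, 186, 137).
Lerp each channel 91% toward 255:
  R: 3 + 0.91×(255−3) = 3 + 229.32 = 232.32 → 232
  G: 186 + 0.91×(255−186) = 186 + 62.79 = 248.79 → 249
  B: 137 + 0.91×(255−137) = 137 + 107.38 = 244.38 → 244
After the tint: rgb(232, 249, 244) = #e8f9f4.
A 24% shade moves each channel 24% toward 0:
  R: 232 + 0.24×(0−232) = 232 − 55.68 = 176.32 → 176
  G: 249 + 0.24×(0−249) = 249 − 59.76 = 189.24 → 189
  B: 244 + 0.24×(0−244) = 244 − 58.56 = 185.44 → 185
rgb(176, 189, 185) = #b0bdb9.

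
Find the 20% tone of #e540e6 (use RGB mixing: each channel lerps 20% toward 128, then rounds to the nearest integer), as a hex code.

#e540e6 is rgb(229, 64, 230).
Per channel, c → c + 0.2(128 − c):
  R: 229 + 0.2×(128−229) = 229 − 20.2 = 208.8 → 209
  G: 64 + 0.2×(128−64) = 64 + 12.8 = 76.8 → 77
  B: 230 + 0.2×(128−230) = 230 − 20.4 = 209.6 → 210
rgb(209, 77, 210) = #d14dd2.

#d14dd2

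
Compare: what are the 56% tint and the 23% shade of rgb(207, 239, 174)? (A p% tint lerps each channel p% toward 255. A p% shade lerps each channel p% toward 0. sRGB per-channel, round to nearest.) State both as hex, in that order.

#EAF8DB, #9FB886

56% tint:
  R: 207 + 26.88 = 233.88 → 234
  G: 239 + 8.96 = 247.96 → 248
  B: 174 + 0.56×(255−174) = 174 + 45.36 = 219.36 → 219
  → #EAF8DB
23% shade:
  R: 207 − 47.61 = 159.39 → 159
  G: 239 + 0.23×(0−239) = 239 − 54.97 = 184.03 → 184
  B: 174 + 0.23×(0−174) = 174 − 40.02 = 133.98 → 134
  → #9FB886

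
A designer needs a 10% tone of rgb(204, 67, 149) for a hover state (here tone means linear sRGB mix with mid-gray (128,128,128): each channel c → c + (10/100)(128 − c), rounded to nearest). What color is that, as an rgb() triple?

Lerp each channel 10% toward 128:
  R: 204 + 0.1×(128−204) = 204 − 7.6 = 196.4 → 196
  G: 67 + 0.1×(128−67) = 67 + 6.1 = 73.1 → 73
  B: 149 − 2.1 = 146.9 → 147

rgb(196, 73, 147)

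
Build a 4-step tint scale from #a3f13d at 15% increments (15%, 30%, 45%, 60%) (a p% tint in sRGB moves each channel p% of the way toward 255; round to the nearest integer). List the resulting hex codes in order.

#a3f13d is rgb(163, 241, 61).
15%: (163 + 13.8 = 176.8→177, 241 + 2.1 = 243.1→243, 61 + 29.1 = 90.1→90) → #b1f35a
30%: (163 + 27.6 = 190.6→191, 241 + 4.2 = 245.2→245, 61 + 58.2 = 119.2→119) → #bff577
45%: (163 + 41.4 = 204.4→204, 241 + 6.3 = 247.3→247, 61 + 87.3 = 148.3→148) → #ccf794
60%: (163 + 55.2 = 218.2→218, 241 + 8.4 = 249.4→249, 61 + 116.4 = 177.4→177) → #daf9b1

#b1f35a, #bff577, #ccf794, #daf9b1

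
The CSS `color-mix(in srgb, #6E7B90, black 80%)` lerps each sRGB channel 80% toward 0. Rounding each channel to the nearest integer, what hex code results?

#6E7B90 is rgb(110, 123, 144).
Per channel, c → c + 0.8(0 − c):
  R: 110 + 0.8×(0−110) = 110 − 88 = 22 → 22
  G: 123 + 0.8×(0−123) = 123 − 98.4 = 24.6 → 25
  B: 144 + 0.8×(0−144) = 144 − 115.2 = 28.8 → 29
rgb(22, 25, 29) = #16191D.

#16191D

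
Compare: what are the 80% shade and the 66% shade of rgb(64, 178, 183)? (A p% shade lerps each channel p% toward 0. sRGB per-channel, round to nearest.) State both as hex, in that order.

80% shade:
  R: 64 − 51.2 = 12.8 → 13
  G: 178 + 0.8×(0−178) = 178 − 142.4 = 35.6 → 36
  B: 183 − 146.4 = 36.6 → 37
  → #0D2425
66% shade:
  R: 64 + 0.66×(0−64) = 64 − 42.24 = 21.76 → 22
  G: 178 − 117.48 = 60.52 → 61
  B: 183 + 0.66×(0−183) = 183 − 120.78 = 62.22 → 62
  → #163D3E

#0D2425, #163D3E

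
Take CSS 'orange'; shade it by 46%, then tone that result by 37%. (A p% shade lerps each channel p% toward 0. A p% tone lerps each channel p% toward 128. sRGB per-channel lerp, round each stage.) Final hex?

#86672F

CSS orange is rgb(255, 165, 0).
A 46% shade moves each channel 46% toward 0:
  R: 255 − 117.3 = 137.7 → 138
  G: 165 + 0.46×(0−165) = 165 − 75.9 = 89.1 → 89
  B: 0 + 0.46×(0−0) = 0 + 0 = 0 → 0
After the shade: rgb(138, 89, 0) = #8A5900.
Per channel, c → c + 0.37(128 − c):
  R: 138 + 0.37×(128−138) = 138 − 3.7 = 134.3 → 134
  G: 89 + 0.37×(128−89) = 89 + 14.43 = 103.43 → 103
  B: 0 + 0.37×(128−0) = 0 + 47.36 = 47.36 → 47
rgb(134, 103, 47) = #86672F.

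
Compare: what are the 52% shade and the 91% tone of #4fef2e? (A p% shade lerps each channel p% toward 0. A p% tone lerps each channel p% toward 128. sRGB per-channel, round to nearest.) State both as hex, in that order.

#267316, #7c8a79

#4fef2e is rgb(79, 239, 46).
52% shade:
  R: 79 − 41.08 = 37.92 → 38
  G: 239 + 0.52×(0−239) = 239 − 124.28 = 114.72 → 115
  B: 46 + 0.52×(0−46) = 46 − 23.92 = 22.08 → 22
  → #267316
91% tone:
  R: 79 + 0.91×(128−79) = 79 + 44.59 = 123.59 → 124
  G: 239 + 0.91×(128−239) = 239 − 101.01 = 137.99 → 138
  B: 46 + 0.91×(128−46) = 46 + 74.62 = 120.62 → 121
  → #7c8a79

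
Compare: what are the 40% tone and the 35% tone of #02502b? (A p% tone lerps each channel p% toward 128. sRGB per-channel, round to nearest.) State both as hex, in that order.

#34634d, #2e6149

#02502b is rgb(2, 80, 43).
40% tone:
  R: 2 + 0.4×(128−2) = 2 + 50.4 = 52.4 → 52
  G: 80 + 19.2 = 99.2 → 99
  B: 43 + 34 = 77 → 77
  → #34634d
35% tone:
  R: 2 + 44.1 = 46.1 → 46
  G: 80 + 0.35×(128−80) = 80 + 16.8 = 96.8 → 97
  B: 43 + 29.75 = 72.75 → 73
  → #2e6149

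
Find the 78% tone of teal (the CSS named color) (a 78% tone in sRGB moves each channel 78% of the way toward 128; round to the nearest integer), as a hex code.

#648080

CSS teal is rgb(0, 128, 128).
Per channel, c → c + 0.78(128 − c):
  R: 0 + 0.78×(128−0) = 0 + 99.84 = 99.84 → 100
  G: 128 + 0 = 128 → 128
  B: 128 + 0 = 128 → 128
rgb(100, 128, 128) = #648080.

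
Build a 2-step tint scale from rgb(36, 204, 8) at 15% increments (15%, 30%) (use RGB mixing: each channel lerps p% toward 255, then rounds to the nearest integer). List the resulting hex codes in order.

#45d42d, #66db52

15%: (36 + 32.85 = 68.85→69, 204 + 7.65 = 211.65→212, 8 + 37.05 = 45.05→45) → #45d42d
30%: (36 + 65.7 = 101.7→102, 204 + 15.3 = 219.3→219, 8 + 74.1 = 82.1→82) → #66db52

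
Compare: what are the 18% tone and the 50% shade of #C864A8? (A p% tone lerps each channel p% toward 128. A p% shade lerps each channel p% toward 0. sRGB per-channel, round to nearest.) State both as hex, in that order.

#C864A8 is rgb(200, 100, 168).
18% tone:
  R: 200 − 12.96 = 187.04 → 187
  G: 100 + 0.18×(128−100) = 100 + 5.04 = 105.04 → 105
  B: 168 + 0.18×(128−168) = 168 − 7.2 = 160.8 → 161
  → #BB69A1
50% shade:
  R: 200 + 0.5×(0−200) = 200 − 100 = 100 → 100
  G: 100 + 0.5×(0−100) = 100 − 50 = 50 → 50
  B: 168 − 84 = 84 → 84
  → #643254

#BB69A1, #643254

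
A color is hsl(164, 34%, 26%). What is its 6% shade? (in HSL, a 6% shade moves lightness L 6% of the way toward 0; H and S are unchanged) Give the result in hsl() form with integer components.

L moves 6% from 26 toward 0: 26 − 1.56 = 24.44 → 24.
H and S are unchanged.

hsl(164, 34%, 24%)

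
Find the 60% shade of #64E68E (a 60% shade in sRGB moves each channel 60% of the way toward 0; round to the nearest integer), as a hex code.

#64E68E is rgb(100, 230, 142).
Per channel, c → c + 0.6(0 − c):
  R: 100 − 60 = 40 → 40
  G: 230 − 138 = 92 → 92
  B: 142 − 85.2 = 56.8 → 57
rgb(40, 92, 57) = #285C39.

#285C39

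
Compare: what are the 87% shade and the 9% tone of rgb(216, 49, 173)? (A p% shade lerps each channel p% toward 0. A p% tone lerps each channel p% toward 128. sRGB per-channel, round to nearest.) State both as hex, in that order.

#1c0616, #d038a9

87% shade:
  R: 216 + 0.87×(0−216) = 216 − 187.92 = 28.08 → 28
  G: 49 + 0.87×(0−49) = 49 − 42.63 = 6.37 → 6
  B: 173 + 0.87×(0−173) = 173 − 150.51 = 22.49 → 22
  → #1c0616
9% tone:
  R: 216 − 7.92 = 208.08 → 208
  G: 49 + 7.11 = 56.11 → 56
  B: 173 + 0.09×(128−173) = 173 − 4.05 = 168.95 → 169
  → #d038a9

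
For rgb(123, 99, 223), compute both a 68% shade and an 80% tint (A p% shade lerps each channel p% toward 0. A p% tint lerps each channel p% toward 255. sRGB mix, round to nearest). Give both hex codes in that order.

#272047, #E5E0F9

68% shade:
  R: 123 − 83.64 = 39.36 → 39
  G: 99 − 67.32 = 31.68 → 32
  B: 223 + 0.68×(0−223) = 223 − 151.64 = 71.36 → 71
  → #272047
80% tint:
  R: 123 + 105.6 = 228.6 → 229
  G: 99 + 124.8 = 223.8 → 224
  B: 223 + 25.6 = 248.6 → 249
  → #E5E0F9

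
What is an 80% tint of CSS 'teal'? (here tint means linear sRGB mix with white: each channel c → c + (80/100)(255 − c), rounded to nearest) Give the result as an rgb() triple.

rgb(204, 230, 230)

CSS teal is rgb(0, 128, 128).
An 80% tint moves each channel 80% toward 255:
  R: 0 + 204 = 204 → 204
  G: 128 + 101.6 = 229.6 → 230
  B: 128 + 0.8×(255−128) = 128 + 101.6 = 229.6 → 230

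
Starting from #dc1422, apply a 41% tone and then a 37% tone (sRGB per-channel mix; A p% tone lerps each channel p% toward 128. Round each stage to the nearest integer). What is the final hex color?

#a2585d

#dc1422 is rgb(220, 20, 34).
Per channel, c → c + 0.41(128 − c):
  R: 220 − 37.72 = 182.28 → 182
  G: 20 + 0.41×(128−20) = 20 + 44.28 = 64.28 → 64
  B: 34 + 38.54 = 72.54 → 73
After the tone: rgb(182, 64, 73) = #b64049.
A 37% tone moves each channel 37% toward 128:
  R: 182 + 0.37×(128−182) = 182 − 19.98 = 162.02 → 162
  G: 64 + 0.37×(128−64) = 64 + 23.68 = 87.68 → 88
  B: 73 + 0.37×(128−73) = 73 + 20.35 = 93.35 → 93
rgb(162, 88, 93) = #a2585d.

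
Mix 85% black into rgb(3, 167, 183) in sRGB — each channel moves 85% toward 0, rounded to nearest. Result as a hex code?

#00191B

Lerp each channel 85% toward 0:
  R: 3 − 2.55 = 0.45 → 0
  G: 167 + 0.85×(0−167) = 167 − 141.95 = 25.05 → 25
  B: 183 − 155.55 = 27.45 → 27
rgb(0, 25, 27) = #00191B.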